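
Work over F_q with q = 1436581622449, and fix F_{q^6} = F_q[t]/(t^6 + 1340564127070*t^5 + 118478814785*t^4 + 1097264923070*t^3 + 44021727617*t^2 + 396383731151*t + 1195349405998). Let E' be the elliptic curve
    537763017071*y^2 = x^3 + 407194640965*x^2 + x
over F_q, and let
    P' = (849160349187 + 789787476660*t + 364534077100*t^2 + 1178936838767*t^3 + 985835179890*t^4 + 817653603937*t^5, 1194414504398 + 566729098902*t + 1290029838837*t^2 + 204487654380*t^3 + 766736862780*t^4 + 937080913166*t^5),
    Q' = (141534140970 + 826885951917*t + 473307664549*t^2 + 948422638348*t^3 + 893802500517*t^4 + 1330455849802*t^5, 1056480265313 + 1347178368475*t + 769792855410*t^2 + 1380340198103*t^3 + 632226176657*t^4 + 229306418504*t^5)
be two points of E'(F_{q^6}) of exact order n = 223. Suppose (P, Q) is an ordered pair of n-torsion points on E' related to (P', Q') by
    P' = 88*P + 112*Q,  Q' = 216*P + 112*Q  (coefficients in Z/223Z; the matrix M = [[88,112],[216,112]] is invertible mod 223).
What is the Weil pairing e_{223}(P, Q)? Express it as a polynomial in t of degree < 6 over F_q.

Since e_{223}(P,P)=e_{223}(Q,Q)=1 and e_{223}(Q,P)=e_{223}(P,Q)^{-1}, expanding e_{223}(88*P + 112*Q,216*P + 112*Q) leaves e(P,Q)^det(M).
det M = 88*112 - 112*216 = -14336 = 159 (mod 223); 159^{-1} = 108 (mod 223).
Undo Montgomery via alpha=1411017922304, beta=691310646514: (a',b')=(889025702458,1257696814457) over F_{1436581622449}.
Miller loop for e_{223} over F_{1436581622449^6}: bits of 223 = 11011111; 7 double steps + 6 add steps, l/v at each.
f_P(D_Q)/f_Q(D_P) = 727213636533 + 466080943299*t + 1036437354029*t^2 + 1370884559702*t^3 + 69187048576*t^4 + 327999461942*t^5.
Raise to 108: e(P,Q) = 33062460867 + 113281397229*t + 1190955036698*t^2 + 422532952762*t^3 + 297552591743*t^4 + 767741122310*t^5 in mu_{223}.

33062460867 + 113281397229*t + 1190955036698*t^2 + 422532952762*t^3 + 297552591743*t^4 + 767741122310*t^5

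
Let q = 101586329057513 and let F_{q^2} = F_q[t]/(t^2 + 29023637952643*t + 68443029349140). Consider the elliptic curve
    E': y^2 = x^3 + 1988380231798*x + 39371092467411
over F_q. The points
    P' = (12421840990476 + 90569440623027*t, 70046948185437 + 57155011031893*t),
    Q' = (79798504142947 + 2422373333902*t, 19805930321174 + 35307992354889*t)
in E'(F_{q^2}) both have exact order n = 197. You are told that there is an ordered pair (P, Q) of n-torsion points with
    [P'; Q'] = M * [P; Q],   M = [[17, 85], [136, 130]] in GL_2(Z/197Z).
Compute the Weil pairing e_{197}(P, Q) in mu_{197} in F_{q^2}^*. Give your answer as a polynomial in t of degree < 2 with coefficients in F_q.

Under M = [[17,85],[136,130]] in GL_2(Z/197), e_{197}(P',Q') = e_{197}(P,Q)^(17*130-85*136 mod 197).
Hence e(P,Q) = e(P',Q')^{184} where 184 = 106^{-1} mod 197.
Double-and-add over 11000101: 8-1 doublings, 4-1 additions; each step l_{T,T}/v_{2T} or l_{T,P'}/v at Q'+S for random S.
The quotient is 54517166931264 + 76628976301624*t.
e_{197}(P,Q) = (54517166931264 + 76628976301624*t)^{184} = 36809937762091 + 86114797992013*t.

36809937762091 + 86114797992013*t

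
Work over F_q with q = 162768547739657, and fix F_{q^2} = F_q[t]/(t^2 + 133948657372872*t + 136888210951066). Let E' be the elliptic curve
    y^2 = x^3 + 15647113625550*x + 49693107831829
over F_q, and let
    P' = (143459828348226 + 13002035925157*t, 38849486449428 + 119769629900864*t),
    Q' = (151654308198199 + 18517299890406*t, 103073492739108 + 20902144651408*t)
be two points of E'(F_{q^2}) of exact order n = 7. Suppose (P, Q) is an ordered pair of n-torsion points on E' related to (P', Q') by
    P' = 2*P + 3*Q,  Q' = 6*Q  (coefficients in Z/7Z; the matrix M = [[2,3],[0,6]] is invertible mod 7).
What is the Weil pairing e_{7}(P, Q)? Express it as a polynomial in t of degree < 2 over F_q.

116527021601780 + 59621015474619*t

Alternating bilinearity on E[7] (values in mu_{7} in F_{162768547739657^2}) gives e(P',Q') = e(P,Q)^det(M).
So e_{7}(P,Q) = e_{7}(P',Q')^{3}, since 5*3 = 1 mod 7.
3-bit Miller (111) on E'/F_{162768547739657} with a'=15647113625550, b'=49693107831829: accumulate tangent/chord ratios at Q'+S and P'+S'.
The quotient is 123922248090546 + 160391664826006*t.
(123922248090546 + 160391664826006*t)^{3} mod (162768547739657,f) = 116527021601780 + 59621015474619*t.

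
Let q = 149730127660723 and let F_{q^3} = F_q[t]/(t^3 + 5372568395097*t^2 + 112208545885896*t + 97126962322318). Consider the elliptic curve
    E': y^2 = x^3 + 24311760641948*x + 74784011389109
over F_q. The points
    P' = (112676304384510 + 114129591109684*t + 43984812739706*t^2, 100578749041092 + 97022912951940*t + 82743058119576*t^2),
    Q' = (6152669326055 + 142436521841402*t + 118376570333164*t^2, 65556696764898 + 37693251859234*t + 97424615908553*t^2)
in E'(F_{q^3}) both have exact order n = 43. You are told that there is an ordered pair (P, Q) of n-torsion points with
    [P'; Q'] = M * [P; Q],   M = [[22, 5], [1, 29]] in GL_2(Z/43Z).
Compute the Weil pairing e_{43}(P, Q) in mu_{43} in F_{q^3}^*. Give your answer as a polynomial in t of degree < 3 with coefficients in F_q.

90690695582358 + 80053126026367*t + 143808074345164*t^2

e_{43}(aP+bQ,cP+dQ) = e_{43}(P,Q)^(ad-bc); with (a,b,c,d)=(22,5,1,29) this gives the det-43 law.
Inverting 31 mod 43: 25. Thus e_{43}(P,Q) = e(P',Q')^{25}.
Run Miller on y^2=x^3+24311760641948*x+74784011389109 over F_{149730127660723}: ladder 101011 (6 bits); e = f_P(D_Q)/f_Q(D_P).
The quotient is 7123735006528 + 124685002819123*t + 9060991878743*t^2.
e_{43}(P,Q) = (7123735006528 + 124685002819123*t + 9060991878743*t^2)^{25} = 90690695582358 + 80053126026367*t + 143808074345164*t^2.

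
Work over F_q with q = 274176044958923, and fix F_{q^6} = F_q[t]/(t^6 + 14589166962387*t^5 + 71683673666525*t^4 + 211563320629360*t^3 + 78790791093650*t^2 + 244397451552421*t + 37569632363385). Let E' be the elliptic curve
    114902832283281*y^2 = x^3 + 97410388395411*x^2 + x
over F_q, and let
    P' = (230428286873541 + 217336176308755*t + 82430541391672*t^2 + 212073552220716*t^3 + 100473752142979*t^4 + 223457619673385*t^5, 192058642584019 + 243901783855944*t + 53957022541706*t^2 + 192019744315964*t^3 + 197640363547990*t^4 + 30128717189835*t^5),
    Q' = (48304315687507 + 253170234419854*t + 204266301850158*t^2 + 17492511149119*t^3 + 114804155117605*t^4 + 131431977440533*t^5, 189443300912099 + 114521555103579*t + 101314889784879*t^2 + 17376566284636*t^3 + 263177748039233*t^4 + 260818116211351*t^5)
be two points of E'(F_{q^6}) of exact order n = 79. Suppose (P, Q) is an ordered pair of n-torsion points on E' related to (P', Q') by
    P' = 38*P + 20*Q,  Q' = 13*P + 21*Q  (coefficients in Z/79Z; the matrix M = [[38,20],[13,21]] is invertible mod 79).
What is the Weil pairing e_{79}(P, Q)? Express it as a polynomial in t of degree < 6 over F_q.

Under M = [[38,20],[13,21]] in GL_2(Z/79), e_{79}(P',Q') = e_{79}(P,Q)^(38*21-20*13 mod 79).
Inverting 64 mod 79: 21. Thus e_{79}(P,Q) = e(P',Q')^{21}.
Set x_W=112772459457241*u+165475346265279, y_W=112772459457241*v; then E': y_W^2=x_W^3+59277312339553*x_W+161798383516299.
Run Miller on y^2=x^3+59277312339553*x+161798383516299 over F_{274176044958923}: ladder 1001111 (7 bits); e = f_P(D_Q)/f_Q(D_P).
f_P(D_Q)/f_Q(D_P) = 127326369889441 + 186090950113812*t + 154060223888168*t^2 + 205699122092666*t^3 + 258396224352679*t^4 + 124425991398328*t^5.
Finally e_{79}(P,Q) = 214859414070606 + 38593330728524*t + 221115203390648*t^2 + 40844705044458*t^3 + 6094644699586*t^4 + 260318065046946*t^5.

214859414070606 + 38593330728524*t + 221115203390648*t^2 + 40844705044458*t^3 + 6094644699586*t^4 + 260318065046946*t^5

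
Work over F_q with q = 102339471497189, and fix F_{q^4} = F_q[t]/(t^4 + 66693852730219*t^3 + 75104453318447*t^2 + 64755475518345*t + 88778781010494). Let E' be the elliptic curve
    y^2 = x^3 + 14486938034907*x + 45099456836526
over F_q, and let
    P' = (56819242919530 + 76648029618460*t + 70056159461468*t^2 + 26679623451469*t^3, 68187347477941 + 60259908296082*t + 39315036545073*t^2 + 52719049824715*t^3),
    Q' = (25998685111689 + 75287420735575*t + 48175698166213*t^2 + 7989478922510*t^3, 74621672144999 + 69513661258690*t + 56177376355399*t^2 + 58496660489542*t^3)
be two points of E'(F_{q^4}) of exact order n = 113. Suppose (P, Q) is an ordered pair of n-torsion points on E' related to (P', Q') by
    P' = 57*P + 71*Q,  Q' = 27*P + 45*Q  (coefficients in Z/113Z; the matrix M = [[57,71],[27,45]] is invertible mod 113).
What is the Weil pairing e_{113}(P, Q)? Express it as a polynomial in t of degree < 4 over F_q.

96399421726539 + 96960719894441*t + 79749509205080*t^2 + 95817706269710*t^3

Alternating bilinearity on E[113] (values in mu_{113} in F_{102339471497189^4}) gives e(P',Q') = e(P,Q)^det(M).
det M = 57*45 - 71*27 = 648 = 83 (mod 113); 83^{-1} = 64 (mod 113).
Build f_{113,P'} and f_{113,Q'} via the 7-bit ladder of 113=1110001_2; evaluate at shifted divisors; quotient in F_{102339471497189^4}.
Miller gives e_{113}(P',Q') = 8874072956353 + 96499154180713*t + 11844284818834*t^2 + 72900403836087*t^3 in F_{102339471497189^4}.
(8874072956353 + 96499154180713*t + 11844284818834*t^2 + 72900403836087*t^3)^{64} mod (102339471497189,f) = 96399421726539 + 96960719894441*t + 79749509205080*t^2 + 95817706269710*t^3.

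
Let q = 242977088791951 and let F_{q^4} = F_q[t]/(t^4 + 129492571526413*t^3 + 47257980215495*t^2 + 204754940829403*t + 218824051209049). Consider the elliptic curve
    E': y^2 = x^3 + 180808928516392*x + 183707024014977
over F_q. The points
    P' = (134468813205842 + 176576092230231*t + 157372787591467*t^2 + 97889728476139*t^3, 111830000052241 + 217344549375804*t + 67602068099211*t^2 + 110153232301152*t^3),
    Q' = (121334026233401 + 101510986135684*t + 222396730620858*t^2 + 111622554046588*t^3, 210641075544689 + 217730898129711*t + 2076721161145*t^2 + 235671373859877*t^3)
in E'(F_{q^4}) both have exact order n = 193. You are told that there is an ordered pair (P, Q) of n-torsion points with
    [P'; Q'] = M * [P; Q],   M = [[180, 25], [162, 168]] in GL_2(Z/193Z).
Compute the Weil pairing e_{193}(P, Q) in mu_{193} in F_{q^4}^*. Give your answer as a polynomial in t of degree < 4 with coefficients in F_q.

The 193-Weil pairing on E[193] over F_{242977088791951} is alternating-bilinear: e_{193}(P',Q') = e_{193}(P,Q)^det(M).
Inverting 135 mod 193: 183. Thus e_{193}(P,Q) = e(P',Q')^{183}.
8-bit Miller (11000001) on E'/F_{242977088791951} with a'=180808928516392, b'=183707024014977: accumulate tangent/chord ratios at Q'+S and P'+S'.
f_P(D_Q)/f_Q(D_P) = 61246615485954 + 113275364109061*t + 42238617580248*t^2 + 39904967027202*t^3.
Raise to 183: e(P,Q) = 143187364309659 + 242891341886272*t + 181143665758861*t^2 + 193872761824469*t^3 in mu_{193}.

143187364309659 + 242891341886272*t + 181143665758861*t^2 + 193872761824469*t^3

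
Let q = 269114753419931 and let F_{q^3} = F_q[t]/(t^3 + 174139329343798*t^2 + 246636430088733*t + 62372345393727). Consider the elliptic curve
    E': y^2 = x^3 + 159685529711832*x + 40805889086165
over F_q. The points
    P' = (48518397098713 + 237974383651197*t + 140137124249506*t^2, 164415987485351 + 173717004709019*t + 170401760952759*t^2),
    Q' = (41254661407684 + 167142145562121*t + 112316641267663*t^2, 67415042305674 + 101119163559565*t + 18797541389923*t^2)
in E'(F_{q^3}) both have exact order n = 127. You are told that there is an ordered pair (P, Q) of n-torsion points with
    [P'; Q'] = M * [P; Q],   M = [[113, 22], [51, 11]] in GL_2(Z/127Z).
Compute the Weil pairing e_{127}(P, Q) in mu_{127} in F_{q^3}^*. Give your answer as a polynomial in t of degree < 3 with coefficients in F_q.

e_{127} is bilinear + alternating on E[127], so e_{127}(113*P + 22*Q, 51*P + 11*Q) = e_{127}(P,Q)^(113*11-22*51).
Hence e(P,Q) = e(P',Q')^{21} where 21 = 121^{-1} mod 127.
Double-and-add over 1111111: 7-1 doublings, 7-1 additions; each step l_{T,T}/v_{2T} or l_{T,P'}/v at Q'+S for random S.
Result: e(P',Q') = 257464665881146 + 39604086119936*t + 74290600404992*t^2.
Finally e_{127}(P,Q) = 268652973577585 + 160698867222844*t + 155973146506142*t^2.

268652973577585 + 160698867222844*t + 155973146506142*t^2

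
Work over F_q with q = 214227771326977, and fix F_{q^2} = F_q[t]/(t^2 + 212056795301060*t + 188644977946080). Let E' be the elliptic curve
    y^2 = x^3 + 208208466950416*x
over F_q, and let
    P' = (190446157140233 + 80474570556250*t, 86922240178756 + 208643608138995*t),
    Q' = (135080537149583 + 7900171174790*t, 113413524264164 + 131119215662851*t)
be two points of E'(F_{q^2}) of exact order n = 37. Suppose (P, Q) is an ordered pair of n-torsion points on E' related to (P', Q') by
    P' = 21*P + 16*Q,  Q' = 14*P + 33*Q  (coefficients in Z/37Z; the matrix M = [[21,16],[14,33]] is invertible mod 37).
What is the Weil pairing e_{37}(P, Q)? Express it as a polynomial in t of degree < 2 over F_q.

110607551717789 + 69911113684193*t

Alternating bilinearity on E[37] (values in mu_{37} in F_{214227771326977^2}) gives e(P',Q') = e(P,Q)^det(M).
Hence e(P,Q) = e(P',Q')^{3} where 3 = 25^{-1} mod 37.
Build f_{37,P'} and f_{37,Q'} via the 6-bit ladder of 37=100101_2; evaluate at shifted divisors; quotient in F_{214227771326977^2}.
f_P(D_Q)/f_Q(D_P) = 110119567901195 + 55148607661740*t.
Hence e(P,Q) = 110607551717789 + 69911113684193*t in F_{214227771326977^2}^*.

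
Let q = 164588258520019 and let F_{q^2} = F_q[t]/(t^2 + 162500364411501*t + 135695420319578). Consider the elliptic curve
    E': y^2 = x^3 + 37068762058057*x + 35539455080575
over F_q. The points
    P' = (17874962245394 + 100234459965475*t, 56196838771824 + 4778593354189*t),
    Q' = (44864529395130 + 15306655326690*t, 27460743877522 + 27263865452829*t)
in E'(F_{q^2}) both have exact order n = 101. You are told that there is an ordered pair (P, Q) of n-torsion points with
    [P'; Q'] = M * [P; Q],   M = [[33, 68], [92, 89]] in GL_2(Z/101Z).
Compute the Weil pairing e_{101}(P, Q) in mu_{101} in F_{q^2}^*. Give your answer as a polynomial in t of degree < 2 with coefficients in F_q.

71258363910640 + 141729413215300*t

e_{101}(aP+bQ,cP+dQ) = e_{101}(P,Q)^(ad-bc); with (a,b,c,d)=(33,68,92,89) this gives the det-101 law.
33*89 - 68*92 = -3319; reduced mod 101: det = 14, inverse 65.
Double-and-add over 1100101: 7-1 doublings, 4-1 additions; each step l_{T,T}/v_{2T} or l_{T,P'}/v at Q'+S for random S.
So e_{101}(P',Q') = 155472423811101 + 15244647351114*t.
Finally e_{101}(P,Q) = 71258363910640 + 141729413215300*t.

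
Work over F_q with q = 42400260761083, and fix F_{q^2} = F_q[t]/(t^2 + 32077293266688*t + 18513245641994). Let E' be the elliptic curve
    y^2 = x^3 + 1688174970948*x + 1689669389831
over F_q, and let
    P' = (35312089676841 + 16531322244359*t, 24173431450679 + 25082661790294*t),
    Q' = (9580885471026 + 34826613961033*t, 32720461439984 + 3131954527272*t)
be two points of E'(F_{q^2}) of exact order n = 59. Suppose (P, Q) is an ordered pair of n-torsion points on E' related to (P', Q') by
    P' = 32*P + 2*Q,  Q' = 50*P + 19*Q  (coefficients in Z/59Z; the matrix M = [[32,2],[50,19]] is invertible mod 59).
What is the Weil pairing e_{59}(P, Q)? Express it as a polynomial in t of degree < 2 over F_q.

29940420931963 + 2511276045527*t

e_{59} is bilinear + alternating on E[59], so e_{59}(32*P + 2*Q, 50*P + 19*Q) = e_{59}(P,Q)^(32*19-2*50).
Hence e(P,Q) = e(P',Q')^{41} where 41 = 36^{-1} mod 59.
6-bit Miller (111011) on E'/F_{42400260761083} with a'=1688174970948, b'=1689669389831: accumulate tangent/chord ratios at Q'+S and P'+S'.
Miller gives e_{59}(P',Q') = 12473896307282 + 33693202022206*t in F_{42400260761083^2}.
(12473896307282 + 33693202022206*t)^{41} mod (42400260761083,f) = 29940420931963 + 2511276045527*t.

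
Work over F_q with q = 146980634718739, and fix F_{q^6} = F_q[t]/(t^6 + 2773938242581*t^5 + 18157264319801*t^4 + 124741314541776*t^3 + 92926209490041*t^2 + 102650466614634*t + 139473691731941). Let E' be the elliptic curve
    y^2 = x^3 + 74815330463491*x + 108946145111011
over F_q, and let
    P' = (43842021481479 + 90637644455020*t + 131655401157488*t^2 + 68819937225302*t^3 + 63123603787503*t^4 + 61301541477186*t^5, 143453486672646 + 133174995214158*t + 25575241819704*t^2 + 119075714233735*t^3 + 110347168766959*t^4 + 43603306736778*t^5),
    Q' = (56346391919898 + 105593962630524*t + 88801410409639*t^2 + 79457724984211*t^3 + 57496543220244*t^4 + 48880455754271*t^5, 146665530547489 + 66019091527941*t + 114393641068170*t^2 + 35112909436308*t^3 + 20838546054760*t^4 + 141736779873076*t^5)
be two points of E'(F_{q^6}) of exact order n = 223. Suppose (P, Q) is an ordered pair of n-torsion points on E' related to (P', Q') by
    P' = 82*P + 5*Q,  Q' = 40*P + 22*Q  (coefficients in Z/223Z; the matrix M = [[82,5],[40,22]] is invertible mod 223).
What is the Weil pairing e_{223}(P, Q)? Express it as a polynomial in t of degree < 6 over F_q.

143794912141454 + 23084863431781*t + 91252134813550*t^2 + 3892023386583*t^3 + 23873392500763*t^4 + 89604665543418*t^5

Under M = [[82,5],[40,22]] in GL_2(Z/223), e_{223}(P',Q') = e_{223}(P,Q)^(82*22-5*40 mod 223).
Inverting 43 mod 223: 83. Thus e_{223}(P,Q) = e(P',Q')^{83}.
8-bit Miller (11011111) on E'/F_{146980634718739} with a'=74815330463491, b'=108946145111011: accumulate tangent/chord ratios at Q'+S and P'+S'.
Result: e(P',Q') = 146215610522236 + 134000094613476*t + 46927311520287*t^2 + 126151597954800*t^3 + 126727379518531*t^4 + 85261597681292*t^5.
Finally e_{223}(P,Q) = 143794912141454 + 23084863431781*t + 91252134813550*t^2 + 3892023386583*t^3 + 23873392500763*t^4 + 89604665543418*t^5.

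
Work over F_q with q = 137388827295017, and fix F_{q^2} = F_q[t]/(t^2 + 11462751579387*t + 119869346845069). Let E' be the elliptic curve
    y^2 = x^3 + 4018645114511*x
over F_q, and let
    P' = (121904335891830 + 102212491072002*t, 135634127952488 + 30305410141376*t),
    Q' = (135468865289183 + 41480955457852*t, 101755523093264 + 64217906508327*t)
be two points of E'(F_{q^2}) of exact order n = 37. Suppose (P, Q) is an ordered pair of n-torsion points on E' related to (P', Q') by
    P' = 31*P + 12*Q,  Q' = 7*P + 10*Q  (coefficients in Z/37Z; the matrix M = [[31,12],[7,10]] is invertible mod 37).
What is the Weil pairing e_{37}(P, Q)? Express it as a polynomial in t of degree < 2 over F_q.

e_{37} is bilinear + alternating on E[37], so e_{37}(31*P + 12*Q, 7*P + 10*Q) = e_{37}(P,Q)^(31*10-12*7).
Hence e(P,Q) = e(P',Q')^{28} where 28 = 4^{-1} mod 37.
Run Miller on y^2=x^3+4018645114511*x over F_{137388827295017}: ladder 100101 (6 bits); e = f_P(D_Q)/f_Q(D_P).
So e_{37}(P',Q') = 38229060085841 + 44004133269740*t.
Raise to 28: e(P,Q) = 103620727848206 + 57267341667834*t in mu_{37}.

103620727848206 + 57267341667834*t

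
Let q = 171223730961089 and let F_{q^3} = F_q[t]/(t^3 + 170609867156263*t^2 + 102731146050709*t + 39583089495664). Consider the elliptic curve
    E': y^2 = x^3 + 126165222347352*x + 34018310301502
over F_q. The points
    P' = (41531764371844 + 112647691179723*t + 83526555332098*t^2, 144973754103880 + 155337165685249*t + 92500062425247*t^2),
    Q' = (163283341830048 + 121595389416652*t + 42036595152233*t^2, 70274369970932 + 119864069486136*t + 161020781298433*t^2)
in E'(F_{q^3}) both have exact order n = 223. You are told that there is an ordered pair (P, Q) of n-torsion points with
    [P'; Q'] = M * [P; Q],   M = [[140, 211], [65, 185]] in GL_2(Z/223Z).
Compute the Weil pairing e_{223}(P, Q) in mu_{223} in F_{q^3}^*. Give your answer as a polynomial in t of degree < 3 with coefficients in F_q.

115988679974639 + 131374024358884*t + 153925077829009*t^2

The 223-Weil pairing on E[223] over F_{171223730961089} is alternating-bilinear: e_{223}(P',Q') = e_{223}(P,Q)^det(M).
det(M) mod 223 = 143; its inverse in (Z/223)^* is 131 (check: 143*131 mod 223 = 1).
Run Miller on y^2=x^3+126165222347352*x+34018310301502 over F_{171223730961089}: ladder 11011111 (8 bits); e = f_P(D_Q)/f_Q(D_P).
The quotient is 70046702725665 + 107950052398029*t + 47457573067291*t^2.
Thus e_{223}(P,Q) = 115988679974639 + 131374024358884*t + 153925077829009*t^2.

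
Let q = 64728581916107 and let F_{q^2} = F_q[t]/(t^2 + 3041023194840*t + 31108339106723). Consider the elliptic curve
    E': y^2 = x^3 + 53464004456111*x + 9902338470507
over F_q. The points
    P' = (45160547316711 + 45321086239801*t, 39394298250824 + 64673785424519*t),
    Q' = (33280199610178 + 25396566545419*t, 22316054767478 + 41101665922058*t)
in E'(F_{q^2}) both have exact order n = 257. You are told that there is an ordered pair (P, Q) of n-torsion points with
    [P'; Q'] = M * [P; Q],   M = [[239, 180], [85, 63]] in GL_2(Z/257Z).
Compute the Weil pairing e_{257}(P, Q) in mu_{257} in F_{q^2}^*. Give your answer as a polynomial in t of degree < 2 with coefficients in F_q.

The 257-Weil pairing on E[257] over F_{64728581916107} is alternating-bilinear: e_{257}(P',Q') = e_{257}(P,Q)^det(M).
Hence e(P,Q) = e(P',Q')^{202} where 202 = 14^{-1} mod 257.
Miller loop for e_{257} over F_{64728581916107^2}: bits of 257 = 100000001; 8 double steps + 1 add steps, l/v at each.
The quotient is 33960336112650 + 9480406864678*t.
Finally e_{257}(P,Q) = 8073076214871 + 53624222909865*t.

8073076214871 + 53624222909865*t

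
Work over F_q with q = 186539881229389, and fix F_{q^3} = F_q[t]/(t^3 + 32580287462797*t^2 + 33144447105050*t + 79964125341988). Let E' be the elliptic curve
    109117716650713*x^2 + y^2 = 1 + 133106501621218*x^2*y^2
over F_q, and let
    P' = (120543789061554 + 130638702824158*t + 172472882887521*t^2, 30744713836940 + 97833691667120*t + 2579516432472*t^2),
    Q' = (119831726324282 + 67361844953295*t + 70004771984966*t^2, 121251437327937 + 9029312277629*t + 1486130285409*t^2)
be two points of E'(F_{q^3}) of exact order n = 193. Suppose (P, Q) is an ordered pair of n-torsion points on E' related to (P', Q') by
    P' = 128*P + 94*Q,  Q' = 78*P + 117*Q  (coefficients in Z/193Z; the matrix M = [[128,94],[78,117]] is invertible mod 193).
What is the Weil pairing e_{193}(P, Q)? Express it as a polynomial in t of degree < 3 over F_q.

76952610361448 + 93635653794959*t + 58059913317497*t^2

The 193-Weil pairing on E[193] over F_{186539881229389} is alternating-bilinear: e_{193}(P',Q') = e_{193}(P,Q)^det(M).
128*117 - 94*78 = 7644; reduced mod 193: det = 117, inverse 33.
Edwards->Montgomery: u=(1+y)/(1-y), v=u/x -> 17605257788899v^2=u^3+62904910547767u^2+u; then x_W=40637774064721u+71460683250220: y^2=x^3+63196455730277*x+133264748879423.
n = 193 = (11000001)_2 (8 bits, wt 3); accumulate f_{193,P'}(Q'+S)/f_{193,P'}(S) along the 7-step ladder.
The quotient is 16294793072376 + 112207423869535*t + 125993993858368*t^2.
Hence e(P,Q) = 76952610361448 + 93635653794959*t + 58059913317497*t^2 in F_{186539881229389^3}^*.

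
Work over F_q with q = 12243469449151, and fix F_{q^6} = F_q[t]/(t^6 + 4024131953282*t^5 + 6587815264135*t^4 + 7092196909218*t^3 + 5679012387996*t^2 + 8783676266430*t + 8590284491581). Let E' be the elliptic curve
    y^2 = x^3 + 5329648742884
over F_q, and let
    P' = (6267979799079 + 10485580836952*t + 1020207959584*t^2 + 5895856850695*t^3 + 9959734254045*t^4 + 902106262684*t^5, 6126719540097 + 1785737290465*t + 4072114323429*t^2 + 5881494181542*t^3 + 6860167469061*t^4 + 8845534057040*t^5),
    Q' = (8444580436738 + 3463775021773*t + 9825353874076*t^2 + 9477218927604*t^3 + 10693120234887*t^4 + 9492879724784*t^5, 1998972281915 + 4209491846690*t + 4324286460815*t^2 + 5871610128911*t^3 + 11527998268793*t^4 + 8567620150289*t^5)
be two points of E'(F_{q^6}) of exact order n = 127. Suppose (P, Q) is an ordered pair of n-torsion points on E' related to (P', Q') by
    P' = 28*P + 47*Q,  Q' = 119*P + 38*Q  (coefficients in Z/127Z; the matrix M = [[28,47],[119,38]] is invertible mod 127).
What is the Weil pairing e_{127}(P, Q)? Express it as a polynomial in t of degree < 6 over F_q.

6279680741157 + 11068441276229*t + 11367965960172*t^2 + 7752072771928*t^3 + 3392963234490*t^4 + 372395285843*t^5

e_{127} is bilinear + alternating on E[127], so e_{127}(28*P + 47*Q, 119*P + 38*Q) = e_{127}(P,Q)^(28*38-47*119).
det(M) mod 127 = 43; its inverse in (Z/127)^* is 65 (check: 43*65 mod 127 = 1).
Build f_{127,P'} and f_{127,Q'} via the 7-bit ladder of 127=1111111_2; evaluate at shifted divisors; quotient in F_{12243469449151^6}.
The quotient is 10525414315749 + 1991085613304*t + 3573622435045*t^2 + 9518134438164*t^3 + 3143692296097*t^4 + 5861573518934*t^5.
Finally e_{127}(P,Q) = 6279680741157 + 11068441276229*t + 11367965960172*t^2 + 7752072771928*t^3 + 3392963234490*t^4 + 372395285843*t^5.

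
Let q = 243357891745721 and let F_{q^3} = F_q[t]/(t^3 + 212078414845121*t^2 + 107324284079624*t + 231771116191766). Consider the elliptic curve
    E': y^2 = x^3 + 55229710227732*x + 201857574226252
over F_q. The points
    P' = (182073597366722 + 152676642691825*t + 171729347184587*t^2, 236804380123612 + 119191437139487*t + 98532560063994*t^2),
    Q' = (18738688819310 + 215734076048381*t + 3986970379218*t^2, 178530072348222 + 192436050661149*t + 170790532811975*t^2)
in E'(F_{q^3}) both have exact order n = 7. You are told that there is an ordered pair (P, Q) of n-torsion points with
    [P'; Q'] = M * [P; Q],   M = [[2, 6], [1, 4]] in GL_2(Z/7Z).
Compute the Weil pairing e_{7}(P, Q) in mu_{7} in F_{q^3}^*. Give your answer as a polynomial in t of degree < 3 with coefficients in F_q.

117125455008536 + 214361157524929*t + 177429315226774*t^2

Alternating bilinearity on E[7] (values in mu_{7} in F_{243357891745721^3}) gives e(P',Q') = e(P,Q)^det(M).
Inverting 2 mod 7: 4. Thus e_{7}(P,Q) = e(P',Q')^{4}.
n = 7 = (111)_2 (3 bits, wt 3); accumulate f_{7,P'}(Q'+S)/f_{7,P'}(S) along the 2-step ladder.
So e_{7}(P',Q') = 231080588564599 + 214220575027751*t + 142752150554732*t^2.
Thus e_{7}(P,Q) = 117125455008536 + 214361157524929*t + 177429315226774*t^2.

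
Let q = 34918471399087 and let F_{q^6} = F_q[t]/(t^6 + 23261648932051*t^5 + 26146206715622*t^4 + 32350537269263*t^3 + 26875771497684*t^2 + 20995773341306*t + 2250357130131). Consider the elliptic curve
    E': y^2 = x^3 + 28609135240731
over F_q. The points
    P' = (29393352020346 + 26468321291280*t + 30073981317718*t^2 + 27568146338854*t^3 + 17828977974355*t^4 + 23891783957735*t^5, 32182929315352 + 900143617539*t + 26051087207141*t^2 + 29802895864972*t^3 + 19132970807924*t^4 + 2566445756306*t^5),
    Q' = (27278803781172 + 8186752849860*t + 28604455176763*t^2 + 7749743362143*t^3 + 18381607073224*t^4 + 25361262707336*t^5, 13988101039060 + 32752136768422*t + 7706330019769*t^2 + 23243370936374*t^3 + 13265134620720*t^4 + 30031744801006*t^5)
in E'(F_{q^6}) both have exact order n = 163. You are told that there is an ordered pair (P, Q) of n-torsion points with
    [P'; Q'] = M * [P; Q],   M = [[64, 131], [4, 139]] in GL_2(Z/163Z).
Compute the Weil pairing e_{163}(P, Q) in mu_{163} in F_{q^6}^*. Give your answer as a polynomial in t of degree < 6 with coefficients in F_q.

16275579179743 + 30575445373840*t + 19974823473126*t^2 + 13761051707076*t^3 + 14350746061070*t^4 + 4712038651080*t^5

e_{163}(aP+bQ,cP+dQ) = e_{163}(P,Q)^(ad-bc); with (a,b,c,d)=(64,131,4,139) this gives the det-163 law.
det(M) mod 163 = 59; its inverse in (Z/163)^* is 105 (check: 59*105 mod 163 = 1).
n = 163 = (10100011)_2 (8 bits, wt 4); accumulate f_{163,P'}(Q'+S)/f_{163,P'}(S) along the 7-step ladder.
f_P(D_Q)/f_Q(D_P) = 11560655854751 + 12394240420640*t + 15062443103096*t^2 + 909508223236*t^3 + 34402765622801*t^4 + 28134210134736*t^5.
Finally e_{163}(P,Q) = 16275579179743 + 30575445373840*t + 19974823473126*t^2 + 13761051707076*t^3 + 14350746061070*t^4 + 4712038651080*t^5.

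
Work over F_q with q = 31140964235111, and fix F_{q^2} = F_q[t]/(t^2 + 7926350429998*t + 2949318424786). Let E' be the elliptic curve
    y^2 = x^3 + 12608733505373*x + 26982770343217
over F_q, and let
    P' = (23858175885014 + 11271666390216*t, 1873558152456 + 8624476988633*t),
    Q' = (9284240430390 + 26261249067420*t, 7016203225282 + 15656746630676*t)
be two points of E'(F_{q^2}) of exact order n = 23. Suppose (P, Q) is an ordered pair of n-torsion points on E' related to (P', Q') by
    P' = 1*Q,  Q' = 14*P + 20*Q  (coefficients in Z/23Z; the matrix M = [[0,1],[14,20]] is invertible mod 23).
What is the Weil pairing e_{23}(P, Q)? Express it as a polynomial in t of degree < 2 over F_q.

30800356366244 + 1467351602010*t

Under M = [[0,1],[14,20]] in GL_2(Z/23), e_{23}(P',Q') = e_{23}(P,Q)^(0*20-1*14 mod 23).
det(M) mod 23 = 9; its inverse in (Z/23)^* is 18 (check: 9*18 mod 23 = 1).
5-bit Miller (10111) on E'/F_{31140964235111} with a'=12608733505373, b'=26982770343217: accumulate tangent/chord ratios at Q'+S and P'+S'.
So e_{23}(P',Q') = 25948672557505 + 30501107752210*t.
(25948672557505 + 30501107752210*t)^{18} mod (31140964235111,f) = 30800356366244 + 1467351602010*t.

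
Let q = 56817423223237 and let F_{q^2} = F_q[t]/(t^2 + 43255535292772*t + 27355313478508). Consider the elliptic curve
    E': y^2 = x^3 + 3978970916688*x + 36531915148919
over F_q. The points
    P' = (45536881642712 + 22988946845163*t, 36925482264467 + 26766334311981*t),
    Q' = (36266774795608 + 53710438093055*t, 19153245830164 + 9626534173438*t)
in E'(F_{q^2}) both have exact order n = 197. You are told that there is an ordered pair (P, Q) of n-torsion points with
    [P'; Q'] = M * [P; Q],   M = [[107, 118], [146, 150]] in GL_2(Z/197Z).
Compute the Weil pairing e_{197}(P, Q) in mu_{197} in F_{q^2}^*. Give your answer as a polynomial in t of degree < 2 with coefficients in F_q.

e_{197} is bilinear + alternating on E[197], so e_{197}(107*P + 118*Q, 146*P + 150*Q) = e_{197}(P,Q)^(107*150-118*146).
107*150 - 118*146 = -1178; reduced mod 197: det = 4, inverse 148.
Miller loop for e_{197} over F_{56817423223237^2}: bits of 197 = 11000101; 7 double steps + 3 add steps, l/v at each.
f_P(D_Q)/f_Q(D_P) = 47016136097414 + 18775202323451*t.
(47016136097414 + 18775202323451*t)^{148} mod (56817423223237,f) = 6065619458746 + 56601345226887*t.

6065619458746 + 56601345226887*t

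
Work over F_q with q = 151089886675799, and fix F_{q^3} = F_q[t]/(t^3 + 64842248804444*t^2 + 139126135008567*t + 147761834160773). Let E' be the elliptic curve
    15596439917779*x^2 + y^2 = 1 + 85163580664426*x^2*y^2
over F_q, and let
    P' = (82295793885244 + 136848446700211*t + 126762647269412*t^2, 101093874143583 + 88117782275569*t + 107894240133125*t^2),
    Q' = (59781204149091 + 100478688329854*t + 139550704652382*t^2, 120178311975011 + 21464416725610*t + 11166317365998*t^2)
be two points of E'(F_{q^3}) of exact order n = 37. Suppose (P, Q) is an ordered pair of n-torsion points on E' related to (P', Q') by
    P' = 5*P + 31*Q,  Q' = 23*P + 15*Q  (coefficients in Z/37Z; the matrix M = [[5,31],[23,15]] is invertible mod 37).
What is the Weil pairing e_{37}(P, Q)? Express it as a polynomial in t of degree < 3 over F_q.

Since e_{37}(P,P)=e_{37}(Q,Q)=1 and e_{37}(Q,P)=e_{37}(P,Q)^{-1}, expanding e_{37}(5*P + 31*Q,23*P + 15*Q) leaves e(P,Q)^det(M).
5*15 - 31*23 = -638; reduced mod 37: det = 28, inverse 4.
Edwards a_E,d_E -> Montgomery A=73073859153193,B=77356908282338 -> Weierstrass 133458436139053,138149736899166 via alpha=142701575660200,beta=20380686482288.
Miller loop for e_{37} over F_{151089886675799^3}: bits of 37 = 100101; 5 double steps + 2 add steps, l/v at each.
f_P(D_Q)/f_Q(D_P) = 57765607672831 + 95125534626259*t + 140762637503407*t^2.
(57765607672831 + 95125534626259*t + 140762637503407*t^2)^{4} mod (151089886675799,f) = 112652677213917 + 143124498333703*t + 73908122472277*t^2.

112652677213917 + 143124498333703*t + 73908122472277*t^2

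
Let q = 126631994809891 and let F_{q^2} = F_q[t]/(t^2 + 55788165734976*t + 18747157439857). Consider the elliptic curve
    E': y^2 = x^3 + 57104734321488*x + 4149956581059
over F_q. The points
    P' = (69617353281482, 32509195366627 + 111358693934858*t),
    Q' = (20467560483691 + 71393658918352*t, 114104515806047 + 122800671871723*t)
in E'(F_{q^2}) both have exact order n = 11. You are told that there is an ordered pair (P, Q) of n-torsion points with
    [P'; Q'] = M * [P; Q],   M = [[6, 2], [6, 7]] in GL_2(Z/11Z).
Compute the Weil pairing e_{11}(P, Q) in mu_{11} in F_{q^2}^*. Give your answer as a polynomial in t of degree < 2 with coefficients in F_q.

126065870925998 + 15914842928160*t

Under M = [[6,2],[6,7]] in GL_2(Z/11), e_{11}(P',Q') = e_{11}(P,Q)^(6*7-2*6 mod 11).
Hence e(P,Q) = e(P',Q')^{7} where 7 = 8^{-1} mod 11.
Run Miller on y^2=x^3+57104734321488*x+4149956581059 over F_{126631994809891}: ladder 1011 (4 bits); e = f_P(D_Q)/f_Q(D_P).
f_P(D_Q)/f_Q(D_P) = 47384333103452 + 47602900196809*t.
Thus e_{11}(P,Q) = 126065870925998 + 15914842928160*t.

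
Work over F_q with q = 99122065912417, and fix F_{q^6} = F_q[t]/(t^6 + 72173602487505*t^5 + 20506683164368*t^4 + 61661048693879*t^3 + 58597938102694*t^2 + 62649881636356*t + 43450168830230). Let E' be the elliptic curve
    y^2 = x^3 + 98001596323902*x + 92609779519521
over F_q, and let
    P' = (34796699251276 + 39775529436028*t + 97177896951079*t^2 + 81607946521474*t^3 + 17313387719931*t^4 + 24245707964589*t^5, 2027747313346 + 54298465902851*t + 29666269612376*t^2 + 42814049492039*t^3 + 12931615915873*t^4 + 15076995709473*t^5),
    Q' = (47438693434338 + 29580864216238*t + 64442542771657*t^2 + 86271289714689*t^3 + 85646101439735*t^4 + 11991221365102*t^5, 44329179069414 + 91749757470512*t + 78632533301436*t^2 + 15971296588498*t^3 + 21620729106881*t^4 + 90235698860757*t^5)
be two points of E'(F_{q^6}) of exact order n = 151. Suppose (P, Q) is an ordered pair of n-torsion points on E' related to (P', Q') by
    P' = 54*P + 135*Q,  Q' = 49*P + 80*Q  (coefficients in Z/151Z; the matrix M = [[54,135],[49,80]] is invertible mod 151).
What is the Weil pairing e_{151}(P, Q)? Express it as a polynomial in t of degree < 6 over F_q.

67297904402029 + 4308561632685*t + 43799838022597*t^2 + 66186624460390*t^3 + 89658113881863*t^4 + 26190543631946*t^5

Under M = [[54,135],[49,80]] in GL_2(Z/151), e_{151}(P',Q') = e_{151}(P,Q)^(54*80-135*49 mod 151).
54*80 - 135*49 = -2295; reduced mod 151: det = 121, inverse 5.
Miller loop for e_{151} over F_{99122065912417^6}: bits of 151 = 10010111; 7 double steps + 4 add steps, l/v at each.
e_{151}(P',Q') = 39276224144096 + 20329451487715*t + 27864642038693*t^2 + 36575816303705*t^3 + 10927174266558*t^4 + 80837296383224*t^5.
e_{151}(P,Q) = (39276224144096 + 20329451487715*t + 27864642038693*t^2 + 36575816303705*t^3 + 10927174266558*t^4 + 80837296383224*t^5)^{5} = 67297904402029 + 4308561632685*t + 43799838022597*t^2 + 66186624460390*t^3 + 89658113881863*t^4 + 26190543631946*t^5.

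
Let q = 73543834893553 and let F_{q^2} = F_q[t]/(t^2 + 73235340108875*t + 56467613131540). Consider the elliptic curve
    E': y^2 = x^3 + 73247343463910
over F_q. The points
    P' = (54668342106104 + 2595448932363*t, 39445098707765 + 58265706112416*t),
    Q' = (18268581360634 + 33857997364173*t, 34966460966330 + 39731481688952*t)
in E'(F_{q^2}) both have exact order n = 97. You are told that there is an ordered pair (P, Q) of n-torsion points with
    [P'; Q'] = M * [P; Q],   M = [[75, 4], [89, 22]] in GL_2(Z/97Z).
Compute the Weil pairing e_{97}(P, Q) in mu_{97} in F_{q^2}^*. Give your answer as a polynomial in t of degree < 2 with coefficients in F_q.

The 97-Weil pairing on E[97] over F_{73543834893553} is alternating-bilinear: e_{97}(P',Q') = e_{97}(P,Q)^det(M).
So e_{97}(P,Q) = e_{97}(P',Q')^{50}, since 33*50 = 1 mod 97.
7-bit Miller (1100001) on E'/F_{73543834893553} with a'=0, b'=73247343463910: accumulate tangent/chord ratios at Q'+S and P'+S'.
The quotient is 40814305884477 + 63088240430774*t.
Hence e(P,Q) = 38928649796938 + 50763751230652*t in F_{73543834893553^2}^*.

38928649796938 + 50763751230652*t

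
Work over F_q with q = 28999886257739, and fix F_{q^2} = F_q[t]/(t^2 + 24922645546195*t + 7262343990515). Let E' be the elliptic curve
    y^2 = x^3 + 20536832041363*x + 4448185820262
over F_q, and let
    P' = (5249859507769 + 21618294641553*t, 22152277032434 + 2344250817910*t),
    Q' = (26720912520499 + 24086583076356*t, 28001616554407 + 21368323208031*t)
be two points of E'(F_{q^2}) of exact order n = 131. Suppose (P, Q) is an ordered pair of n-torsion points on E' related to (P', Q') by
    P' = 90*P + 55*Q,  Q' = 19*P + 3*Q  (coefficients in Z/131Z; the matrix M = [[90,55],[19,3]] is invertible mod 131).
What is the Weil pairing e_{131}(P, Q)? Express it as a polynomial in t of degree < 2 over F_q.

12983925755952 + 6939498859620*t

The 131-Weil pairing on E[131] over F_{28999886257739} is alternating-bilinear: e_{131}(P',Q') = e_{131}(P,Q)^det(M).
det M = 90*3 - 55*19 = -775 = 11 (mod 131); 11^{-1} = 12 (mod 131).
Run Miller on y^2=x^3+20536832041363*x+4448185820262 over F_{28999886257739}: ladder 10000011 (8 bits); e = f_P(D_Q)/f_Q(D_P).
The quotient is 6147054662872 + 5800514297571*t.
Thus e_{131}(P,Q) = 12983925755952 + 6939498859620*t.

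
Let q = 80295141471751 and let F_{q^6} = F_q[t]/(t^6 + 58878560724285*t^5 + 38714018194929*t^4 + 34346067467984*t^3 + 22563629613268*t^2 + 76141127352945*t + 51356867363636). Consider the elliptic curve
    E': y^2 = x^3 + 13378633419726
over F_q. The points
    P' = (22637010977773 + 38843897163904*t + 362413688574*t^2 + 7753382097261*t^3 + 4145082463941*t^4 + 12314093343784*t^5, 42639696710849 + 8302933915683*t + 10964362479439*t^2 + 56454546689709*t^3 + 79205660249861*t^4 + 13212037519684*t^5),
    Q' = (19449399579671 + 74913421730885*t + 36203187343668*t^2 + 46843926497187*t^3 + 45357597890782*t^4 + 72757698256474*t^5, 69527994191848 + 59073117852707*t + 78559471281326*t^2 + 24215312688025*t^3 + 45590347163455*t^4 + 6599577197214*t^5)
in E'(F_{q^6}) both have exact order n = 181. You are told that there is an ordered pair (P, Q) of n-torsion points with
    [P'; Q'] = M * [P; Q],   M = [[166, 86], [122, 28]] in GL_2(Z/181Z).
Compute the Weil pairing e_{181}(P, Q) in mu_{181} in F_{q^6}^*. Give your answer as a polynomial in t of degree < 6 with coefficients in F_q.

58713730343803 + 64576905181289*t + 17220507278873*t^2 + 63036663967056*t^3 + 40883718083762*t^4 + 43618209332453*t^5

e_{181}(aP+bQ,cP+dQ) = e_{181}(P,Q)^(ad-bc); with (a,b,c,d)=(166,86,122,28) this gives the det-181 law.
det(M) mod 181 = 129; its inverse in (Z/181)^* is 87 (check: 129*87 mod 181 = 1).
Build f_{181,P'} and f_{181,Q'} via the 8-bit ladder of 181=10110101_2; evaluate at shifted divisors; quotient in F_{80295141471751^6}.
Miller gives e_{181}(P',Q') = 28450043891605 + 47934716298412*t + 49211076645522*t^2 + 77899474715773*t^3 + 16398655516462*t^4 + 66598085315114*t^5 in F_{80295141471751^6}.
Thus e_{181}(P,Q) = 58713730343803 + 64576905181289*t + 17220507278873*t^2 + 63036663967056*t^3 + 40883718083762*t^4 + 43618209332453*t^5.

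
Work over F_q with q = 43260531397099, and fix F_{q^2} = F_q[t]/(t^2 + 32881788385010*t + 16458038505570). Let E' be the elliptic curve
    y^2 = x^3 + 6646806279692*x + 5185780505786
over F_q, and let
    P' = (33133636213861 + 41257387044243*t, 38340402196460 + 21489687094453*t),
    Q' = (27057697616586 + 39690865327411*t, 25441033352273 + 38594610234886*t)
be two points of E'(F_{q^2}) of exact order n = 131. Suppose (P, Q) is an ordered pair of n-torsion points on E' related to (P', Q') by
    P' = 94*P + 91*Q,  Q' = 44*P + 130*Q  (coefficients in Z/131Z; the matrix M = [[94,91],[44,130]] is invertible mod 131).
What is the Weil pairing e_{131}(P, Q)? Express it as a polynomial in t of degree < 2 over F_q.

e_{131} is bilinear + alternating on E[131], so e_{131}(94*P + 91*Q, 44*P + 130*Q) = e_{131}(P,Q)^(94*130-91*44).
So e_{131}(P,Q) = e_{131}(P',Q')^{46}, since 94*46 = 1 mod 131.
Run Miller on y^2=x^3+6646806279692*x+5185780505786 over F_{43260531397099}: ladder 10000011 (8 bits); e = f_P(D_Q)/f_Q(D_P).
Result: e(P',Q') = 28246978097035 + 6375808139661*t.
(28246978097035 + 6375808139661*t)^{46} mod (43260531397099,f) = 11215808409733 + 21687062076718*t.

11215808409733 + 21687062076718*t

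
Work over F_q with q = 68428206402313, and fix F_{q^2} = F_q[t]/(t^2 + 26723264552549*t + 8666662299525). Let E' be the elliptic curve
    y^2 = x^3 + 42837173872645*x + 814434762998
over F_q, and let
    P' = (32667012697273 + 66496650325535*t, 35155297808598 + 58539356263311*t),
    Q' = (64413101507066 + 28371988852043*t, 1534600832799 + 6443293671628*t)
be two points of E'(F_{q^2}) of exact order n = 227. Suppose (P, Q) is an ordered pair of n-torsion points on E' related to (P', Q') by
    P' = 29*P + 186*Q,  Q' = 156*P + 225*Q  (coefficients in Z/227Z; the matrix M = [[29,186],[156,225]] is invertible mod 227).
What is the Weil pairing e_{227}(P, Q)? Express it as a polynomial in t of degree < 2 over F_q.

Under M = [[29,186],[156,225]] in GL_2(Z/227), e_{227}(P',Q') = e_{227}(P,Q)^(29*225-186*156 mod 227).
det(M) mod 227 = 209; its inverse in (Z/227)^* is 63 (check: 209*63 mod 227 = 1).
Run Miller on y^2=x^3+42837173872645*x+814434762998 over F_{68428206402313}: ladder 11100011 (8 bits); e = f_P(D_Q)/f_Q(D_P).
f_P(D_Q)/f_Q(D_P) = 13490668037167 + 39417280341937*t.
Raise to 63: e(P,Q) = 68191944086817 + 49346653221334*t in mu_{227}.

68191944086817 + 49346653221334*t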